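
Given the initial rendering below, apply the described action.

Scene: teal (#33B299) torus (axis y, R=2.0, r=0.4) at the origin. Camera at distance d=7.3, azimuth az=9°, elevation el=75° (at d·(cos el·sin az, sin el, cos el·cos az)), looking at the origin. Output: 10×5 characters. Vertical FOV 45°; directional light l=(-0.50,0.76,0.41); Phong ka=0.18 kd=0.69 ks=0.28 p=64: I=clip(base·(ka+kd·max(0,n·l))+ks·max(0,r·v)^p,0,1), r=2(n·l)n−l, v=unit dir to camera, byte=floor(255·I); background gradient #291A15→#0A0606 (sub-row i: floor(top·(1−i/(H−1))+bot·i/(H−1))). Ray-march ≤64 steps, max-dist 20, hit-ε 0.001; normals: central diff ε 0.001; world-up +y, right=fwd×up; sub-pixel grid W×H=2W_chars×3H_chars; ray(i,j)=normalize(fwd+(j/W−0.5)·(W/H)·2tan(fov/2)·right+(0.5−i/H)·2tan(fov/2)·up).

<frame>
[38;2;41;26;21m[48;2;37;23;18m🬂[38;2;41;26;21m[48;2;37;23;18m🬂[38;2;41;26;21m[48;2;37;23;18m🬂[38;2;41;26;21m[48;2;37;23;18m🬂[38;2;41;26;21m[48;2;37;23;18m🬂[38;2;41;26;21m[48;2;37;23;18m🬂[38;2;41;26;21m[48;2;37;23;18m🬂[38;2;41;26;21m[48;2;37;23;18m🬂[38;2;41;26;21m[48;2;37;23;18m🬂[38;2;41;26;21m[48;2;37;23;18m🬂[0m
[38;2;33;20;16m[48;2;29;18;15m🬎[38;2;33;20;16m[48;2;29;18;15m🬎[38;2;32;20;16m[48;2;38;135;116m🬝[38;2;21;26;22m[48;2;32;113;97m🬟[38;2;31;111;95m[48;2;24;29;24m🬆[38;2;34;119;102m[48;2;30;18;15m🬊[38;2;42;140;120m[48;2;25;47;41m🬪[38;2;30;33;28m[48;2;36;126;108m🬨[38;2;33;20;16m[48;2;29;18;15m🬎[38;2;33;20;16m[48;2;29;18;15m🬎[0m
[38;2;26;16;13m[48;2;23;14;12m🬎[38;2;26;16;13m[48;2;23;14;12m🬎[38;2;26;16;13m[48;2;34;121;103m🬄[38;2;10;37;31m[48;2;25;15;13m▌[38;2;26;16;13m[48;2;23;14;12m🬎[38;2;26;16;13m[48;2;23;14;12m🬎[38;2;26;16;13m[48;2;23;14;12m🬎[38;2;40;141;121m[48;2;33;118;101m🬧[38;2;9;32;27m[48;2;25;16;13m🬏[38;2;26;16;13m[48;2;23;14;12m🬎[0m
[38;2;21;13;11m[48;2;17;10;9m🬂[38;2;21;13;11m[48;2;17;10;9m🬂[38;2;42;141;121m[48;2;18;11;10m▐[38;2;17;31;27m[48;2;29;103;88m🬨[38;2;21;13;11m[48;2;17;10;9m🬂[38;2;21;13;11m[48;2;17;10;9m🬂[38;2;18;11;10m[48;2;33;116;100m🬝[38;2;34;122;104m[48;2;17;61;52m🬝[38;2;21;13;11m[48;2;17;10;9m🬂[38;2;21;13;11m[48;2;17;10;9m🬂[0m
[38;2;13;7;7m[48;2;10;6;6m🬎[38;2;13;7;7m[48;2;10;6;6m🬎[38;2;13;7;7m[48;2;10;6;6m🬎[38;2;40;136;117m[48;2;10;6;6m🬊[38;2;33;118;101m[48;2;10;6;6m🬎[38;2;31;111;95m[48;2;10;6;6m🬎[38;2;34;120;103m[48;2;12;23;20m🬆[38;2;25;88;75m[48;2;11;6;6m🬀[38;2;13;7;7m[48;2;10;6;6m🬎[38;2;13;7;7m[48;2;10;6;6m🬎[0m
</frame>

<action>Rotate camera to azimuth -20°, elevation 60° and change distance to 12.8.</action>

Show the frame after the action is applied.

<frame>
[38;2;41;26;21m[48;2;37;23;18m🬂[38;2;41;26;21m[48;2;37;23;18m🬂[38;2;41;26;21m[48;2;37;23;18m🬂[38;2;41;26;21m[48;2;37;23;18m🬂[38;2;41;26;21m[48;2;37;23;18m🬂[38;2;41;26;21m[48;2;37;23;18m🬂[38;2;41;26;21m[48;2;37;23;18m🬂[38;2;41;26;21m[48;2;37;23;18m🬂[38;2;41;26;21m[48;2;37;23;18m🬂[38;2;41;26;21m[48;2;37;23;18m🬂[0m
[38;2;33;20;16m[48;2;29;18;15m🬎[38;2;33;20;16m[48;2;29;18;15m🬎[38;2;33;20;16m[48;2;29;18;15m🬎[38;2;33;20;16m[48;2;29;18;15m🬎[38;2;32;20;16m[48;2;34;118;102m🬝[38;2;33;20;16m[48;2;36;126;108m🬎[38;2;33;20;16m[48;2;29;18;15m🬎[38;2;33;20;16m[48;2;29;18;15m🬎[38;2;33;20;16m[48;2;29;18;15m🬎[38;2;33;20;16m[48;2;29;18;15m🬎[0m
[38;2;26;16;13m[48;2;23;14;12m🬎[38;2;26;16;13m[48;2;23;14;12m🬎[38;2;26;16;13m[48;2;23;14;12m🬎[38;2;25;16;13m[48;2;38;133;115m🬕[38;2;32;114;98m[48;2;24;15;12m🬀[38;2;26;16;13m[48;2;23;14;12m🬎[38;2;35;126;108m[48;2;25;15;13m🬧[38;2;26;16;13m[48;2;23;14;12m🬎[38;2;26;16;13m[48;2;23;14;12m🬎[38;2;26;16;13m[48;2;23;14;12m🬎[0m
[38;2;21;13;11m[48;2;17;10;9m🬂[38;2;21;13;11m[48;2;17;10;9m🬂[38;2;21;13;11m[48;2;17;10;9m🬂[38;2;39;138;118m[48;2;17;11;9m🬁[38;2;37;129;111m[48;2;17;11;9m🬌[38;2;38;135;116m[48;2;18;11;10m🬋[38;2;28;99;85m[48;2;16;10;9m🬆[38;2;21;13;11m[48;2;17;10;9m🬂[38;2;21;13;11m[48;2;17;10;9m🬂[38;2;21;13;11m[48;2;17;10;9m🬂[0m
[38;2;13;7;7m[48;2;10;6;6m🬎[38;2;13;7;7m[48;2;10;6;6m🬎[38;2;13;7;7m[48;2;10;6;6m🬎[38;2;13;7;7m[48;2;10;6;6m🬎[38;2;13;7;7m[48;2;10;6;6m🬎[38;2;13;7;7m[48;2;10;6;6m🬎[38;2;13;7;7m[48;2;10;6;6m🬎[38;2;13;7;7m[48;2;10;6;6m🬎[38;2;13;7;7m[48;2;10;6;6m🬎[38;2;13;7;7m[48;2;10;6;6m🬎[0m
</frame>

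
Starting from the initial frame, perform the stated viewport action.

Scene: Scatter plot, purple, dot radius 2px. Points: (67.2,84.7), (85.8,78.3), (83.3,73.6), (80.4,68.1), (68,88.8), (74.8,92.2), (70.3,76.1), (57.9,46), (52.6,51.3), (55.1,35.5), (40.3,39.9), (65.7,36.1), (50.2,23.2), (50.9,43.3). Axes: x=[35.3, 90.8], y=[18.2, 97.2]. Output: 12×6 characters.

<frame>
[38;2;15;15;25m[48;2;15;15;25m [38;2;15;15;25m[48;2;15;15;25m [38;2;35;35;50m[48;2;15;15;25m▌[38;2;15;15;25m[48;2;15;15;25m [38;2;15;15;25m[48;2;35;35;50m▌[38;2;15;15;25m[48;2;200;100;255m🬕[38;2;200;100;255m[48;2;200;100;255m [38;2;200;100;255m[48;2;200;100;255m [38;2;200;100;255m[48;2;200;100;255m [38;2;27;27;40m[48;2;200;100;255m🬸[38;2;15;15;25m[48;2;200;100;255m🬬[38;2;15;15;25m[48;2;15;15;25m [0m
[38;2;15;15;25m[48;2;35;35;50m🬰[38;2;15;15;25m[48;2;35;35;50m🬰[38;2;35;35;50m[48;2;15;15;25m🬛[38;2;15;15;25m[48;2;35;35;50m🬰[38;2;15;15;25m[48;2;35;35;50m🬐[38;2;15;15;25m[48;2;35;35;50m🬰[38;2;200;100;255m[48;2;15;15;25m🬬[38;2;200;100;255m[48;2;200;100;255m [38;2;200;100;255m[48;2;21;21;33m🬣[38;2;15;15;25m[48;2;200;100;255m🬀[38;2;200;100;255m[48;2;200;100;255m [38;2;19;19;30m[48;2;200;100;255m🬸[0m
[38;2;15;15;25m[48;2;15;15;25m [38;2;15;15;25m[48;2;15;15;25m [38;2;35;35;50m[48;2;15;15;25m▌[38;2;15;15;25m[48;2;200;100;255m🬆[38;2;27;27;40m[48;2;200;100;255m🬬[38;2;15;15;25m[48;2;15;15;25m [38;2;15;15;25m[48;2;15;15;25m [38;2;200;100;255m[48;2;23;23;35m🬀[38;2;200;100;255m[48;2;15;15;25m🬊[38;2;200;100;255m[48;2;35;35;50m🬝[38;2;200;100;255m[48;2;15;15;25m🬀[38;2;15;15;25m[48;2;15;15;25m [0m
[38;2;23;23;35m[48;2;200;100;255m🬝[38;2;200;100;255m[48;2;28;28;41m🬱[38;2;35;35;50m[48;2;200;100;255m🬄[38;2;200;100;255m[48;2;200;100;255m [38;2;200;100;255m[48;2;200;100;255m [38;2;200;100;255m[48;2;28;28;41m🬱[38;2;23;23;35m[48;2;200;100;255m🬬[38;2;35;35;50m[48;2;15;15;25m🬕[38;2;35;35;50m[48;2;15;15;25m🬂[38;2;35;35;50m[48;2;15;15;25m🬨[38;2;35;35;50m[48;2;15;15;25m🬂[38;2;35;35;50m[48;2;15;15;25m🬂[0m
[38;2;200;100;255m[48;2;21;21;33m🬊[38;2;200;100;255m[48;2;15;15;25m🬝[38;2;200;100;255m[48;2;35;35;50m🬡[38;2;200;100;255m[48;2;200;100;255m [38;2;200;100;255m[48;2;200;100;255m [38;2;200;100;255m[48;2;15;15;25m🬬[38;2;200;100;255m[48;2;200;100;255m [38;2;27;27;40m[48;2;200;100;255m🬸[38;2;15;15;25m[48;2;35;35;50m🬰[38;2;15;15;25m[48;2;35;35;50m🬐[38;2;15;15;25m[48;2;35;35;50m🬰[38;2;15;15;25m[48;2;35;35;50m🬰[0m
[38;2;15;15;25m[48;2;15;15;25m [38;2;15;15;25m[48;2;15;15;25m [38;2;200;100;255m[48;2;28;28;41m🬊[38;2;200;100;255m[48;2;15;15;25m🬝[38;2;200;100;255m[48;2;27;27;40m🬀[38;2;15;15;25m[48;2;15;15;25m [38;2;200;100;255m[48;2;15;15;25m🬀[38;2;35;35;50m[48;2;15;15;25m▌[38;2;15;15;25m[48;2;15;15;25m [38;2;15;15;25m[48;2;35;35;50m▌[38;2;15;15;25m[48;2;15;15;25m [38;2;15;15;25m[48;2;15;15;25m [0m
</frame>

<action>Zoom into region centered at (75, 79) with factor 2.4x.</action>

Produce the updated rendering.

<frame>
[38;2;15;15;25m[48;2;15;15;25m [38;2;15;15;25m[48;2;200;100;255m🬝[38;2;21;21;33m[48;2;200;100;255m🬊[38;2;15;15;25m[48;2;15;15;25m [38;2;23;23;35m[48;2;200;100;255m🬴[38;2;200;100;255m[48;2;200;100;255m [38;2;200;100;255m[48;2;15;15;25m🬛[38;2;35;35;50m[48;2;15;15;25m▌[38;2;15;15;25m[48;2;15;15;25m [38;2;15;15;25m[48;2;35;35;50m▌[38;2;15;15;25m[48;2;15;15;25m [38;2;15;15;25m[48;2;15;15;25m [0m
[38;2;23;23;35m[48;2;200;100;255m🬝[38;2;200;100;255m[48;2;200;100;255m [38;2;200;100;255m[48;2;200;100;255m [38;2;200;100;255m[48;2;23;23;35m🬀[38;2;15;15;25m[48;2;35;35;50m🬐[38;2;23;23;35m[48;2;200;100;255m🬺[38;2;15;15;25m[48;2;35;35;50m🬰[38;2;35;35;50m[48;2;15;15;25m🬛[38;2;15;15;25m[48;2;35;35;50m🬰[38;2;15;15;25m[48;2;35;35;50m🬐[38;2;15;15;25m[48;2;35;35;50m🬰[38;2;15;15;25m[48;2;35;35;50m🬰[0m
[38;2;15;15;25m[48;2;15;15;25m [38;2;200;100;255m[48;2;15;15;25m🬊[38;2;200;100;255m[48;2;25;25;37m🬟[38;2;15;15;25m[48;2;200;100;255m🬊[38;2;15;15;25m[48;2;35;35;50m▌[38;2;15;15;25m[48;2;15;15;25m [38;2;15;15;25m[48;2;15;15;25m [38;2;35;35;50m[48;2;15;15;25m▌[38;2;15;15;25m[48;2;15;15;25m [38;2;15;15;25m[48;2;35;35;50m▌[38;2;15;15;25m[48;2;200;100;255m🬆[38;2;200;100;255m[48;2;15;15;25m🬺[0m
[38;2;35;35;50m[48;2;15;15;25m🬂[38;2;35;35;50m[48;2;15;15;25m🬂[38;2;200;100;255m[48;2;28;28;41m🬊[38;2;200;100;255m[48;2;15;15;25m🬝[38;2;200;100;255m[48;2;27;27;40m🬀[38;2;35;35;50m[48;2;15;15;25m🬂[38;2;35;35;50m[48;2;15;15;25m🬂[38;2;35;35;50m[48;2;15;15;25m🬕[38;2;23;23;35m[48;2;200;100;255m🬝[38;2;35;35;50m[48;2;200;100;255m🬀[38;2;200;100;255m[48;2;25;25;37m🬳[38;2;200;100;255m[48;2;15;15;25m🬆[0m
[38;2;15;15;25m[48;2;35;35;50m🬰[38;2;15;15;25m[48;2;35;35;50m🬰[38;2;35;35;50m[48;2;15;15;25m🬛[38;2;15;15;25m[48;2;35;35;50m🬰[38;2;15;15;25m[48;2;35;35;50m🬐[38;2;15;15;25m[48;2;35;35;50m🬰[38;2;15;15;25m[48;2;35;35;50m🬰[38;2;28;28;41m[48;2;200;100;255m🬆[38;2;200;100;255m[48;2;15;15;25m🬺[38;2;200;100;255m[48;2;35;35;50m🬙[38;2;200;100;255m[48;2;23;23;35m🬀[38;2;15;15;25m[48;2;35;35;50m🬰[0m
[38;2;15;15;25m[48;2;15;15;25m [38;2;15;15;25m[48;2;15;15;25m [38;2;35;35;50m[48;2;15;15;25m▌[38;2;15;15;25m[48;2;15;15;25m [38;2;15;15;25m[48;2;35;35;50m▌[38;2;15;15;25m[48;2;15;15;25m [38;2;15;15;25m[48;2;15;15;25m [38;2;200;100;255m[48;2;27;27;40m🬁[38;2;200;100;255m[48;2;15;15;25m🬆[38;2;15;15;25m[48;2;35;35;50m▌[38;2;15;15;25m[48;2;15;15;25m [38;2;15;15;25m[48;2;15;15;25m [0m
</frame>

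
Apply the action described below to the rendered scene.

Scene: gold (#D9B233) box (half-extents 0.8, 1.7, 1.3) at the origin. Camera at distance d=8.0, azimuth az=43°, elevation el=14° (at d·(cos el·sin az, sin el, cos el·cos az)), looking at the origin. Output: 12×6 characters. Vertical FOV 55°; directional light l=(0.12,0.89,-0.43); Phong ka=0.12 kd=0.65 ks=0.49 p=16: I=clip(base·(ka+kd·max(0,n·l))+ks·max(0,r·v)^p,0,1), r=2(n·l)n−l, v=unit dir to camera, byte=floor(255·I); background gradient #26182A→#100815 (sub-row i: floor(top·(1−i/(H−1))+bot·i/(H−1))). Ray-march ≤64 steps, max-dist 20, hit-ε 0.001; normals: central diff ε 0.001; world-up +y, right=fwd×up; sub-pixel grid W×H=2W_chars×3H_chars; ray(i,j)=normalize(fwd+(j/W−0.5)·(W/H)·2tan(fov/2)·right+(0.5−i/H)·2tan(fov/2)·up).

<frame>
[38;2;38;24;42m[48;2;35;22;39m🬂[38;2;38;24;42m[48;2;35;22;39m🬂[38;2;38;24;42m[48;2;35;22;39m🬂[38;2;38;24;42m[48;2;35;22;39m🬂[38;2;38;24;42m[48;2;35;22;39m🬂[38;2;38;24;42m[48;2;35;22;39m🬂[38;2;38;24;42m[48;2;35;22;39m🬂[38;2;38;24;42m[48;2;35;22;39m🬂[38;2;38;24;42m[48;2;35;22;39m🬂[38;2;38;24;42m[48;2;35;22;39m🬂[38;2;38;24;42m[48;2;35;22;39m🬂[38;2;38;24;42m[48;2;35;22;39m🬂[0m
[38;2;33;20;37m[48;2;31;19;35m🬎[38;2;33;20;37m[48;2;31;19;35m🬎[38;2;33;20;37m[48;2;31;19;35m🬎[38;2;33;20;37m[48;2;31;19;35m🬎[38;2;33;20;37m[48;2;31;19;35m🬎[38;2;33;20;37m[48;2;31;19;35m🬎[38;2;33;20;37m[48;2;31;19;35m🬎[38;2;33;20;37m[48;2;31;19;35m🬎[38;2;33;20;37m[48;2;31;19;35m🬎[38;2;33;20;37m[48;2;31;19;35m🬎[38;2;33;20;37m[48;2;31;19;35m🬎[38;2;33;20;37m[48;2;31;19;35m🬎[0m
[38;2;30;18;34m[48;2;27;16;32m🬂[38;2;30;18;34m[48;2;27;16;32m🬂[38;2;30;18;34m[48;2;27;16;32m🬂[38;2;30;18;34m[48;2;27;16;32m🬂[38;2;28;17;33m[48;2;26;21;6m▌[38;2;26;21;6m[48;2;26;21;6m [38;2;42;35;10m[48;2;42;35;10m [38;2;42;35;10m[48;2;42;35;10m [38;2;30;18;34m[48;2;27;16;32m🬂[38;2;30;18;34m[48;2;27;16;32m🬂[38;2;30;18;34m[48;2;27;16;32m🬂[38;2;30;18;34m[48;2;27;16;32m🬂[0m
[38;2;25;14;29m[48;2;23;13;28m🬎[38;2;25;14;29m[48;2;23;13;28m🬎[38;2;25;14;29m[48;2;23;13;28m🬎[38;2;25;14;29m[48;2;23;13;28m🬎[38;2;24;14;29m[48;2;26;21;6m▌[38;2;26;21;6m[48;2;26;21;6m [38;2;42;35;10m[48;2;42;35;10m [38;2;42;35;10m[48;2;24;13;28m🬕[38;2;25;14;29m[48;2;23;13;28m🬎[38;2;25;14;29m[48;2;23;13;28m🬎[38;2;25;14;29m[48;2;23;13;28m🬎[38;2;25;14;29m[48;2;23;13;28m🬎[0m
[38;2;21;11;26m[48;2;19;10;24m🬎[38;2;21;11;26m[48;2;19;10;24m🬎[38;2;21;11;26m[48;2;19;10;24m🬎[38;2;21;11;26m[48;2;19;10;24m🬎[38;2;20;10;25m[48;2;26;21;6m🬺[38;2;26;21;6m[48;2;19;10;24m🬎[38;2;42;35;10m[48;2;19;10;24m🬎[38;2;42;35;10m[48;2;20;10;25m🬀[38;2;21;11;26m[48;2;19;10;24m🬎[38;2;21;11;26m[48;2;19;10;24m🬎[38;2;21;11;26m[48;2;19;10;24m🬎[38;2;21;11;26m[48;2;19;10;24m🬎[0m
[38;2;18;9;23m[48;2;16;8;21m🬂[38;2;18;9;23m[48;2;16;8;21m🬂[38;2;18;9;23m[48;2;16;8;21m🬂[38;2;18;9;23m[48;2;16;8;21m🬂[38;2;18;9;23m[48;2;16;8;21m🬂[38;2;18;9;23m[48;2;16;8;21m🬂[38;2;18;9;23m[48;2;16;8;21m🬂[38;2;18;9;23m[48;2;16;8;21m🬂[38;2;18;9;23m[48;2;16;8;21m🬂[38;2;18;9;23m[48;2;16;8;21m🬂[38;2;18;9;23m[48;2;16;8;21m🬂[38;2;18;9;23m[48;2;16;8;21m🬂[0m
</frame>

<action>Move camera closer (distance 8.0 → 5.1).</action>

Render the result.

<frame>
[38;2;38;24;42m[48;2;35;22;39m🬂[38;2;38;24;42m[48;2;35;22;39m🬂[38;2;38;24;42m[48;2;35;22;39m🬂[38;2;38;24;42m[48;2;35;22;39m🬂[38;2;38;24;42m[48;2;35;22;39m🬂[38;2;38;24;42m[48;2;35;22;39m🬂[38;2;38;24;42m[48;2;35;22;39m🬂[38;2;38;24;42m[48;2;35;22;39m🬂[38;2;38;24;42m[48;2;35;22;39m🬂[38;2;38;24;42m[48;2;35;22;39m🬂[38;2;38;24;42m[48;2;35;22;39m🬂[38;2;38;24;42m[48;2;35;22;39m🬂[0m
[38;2;33;20;37m[48;2;31;19;35m🬎[38;2;33;20;37m[48;2;31;19;35m🬎[38;2;33;20;37m[48;2;31;19;35m🬎[38;2;32;20;36m[48;2;26;21;6m▌[38;2;26;21;6m[48;2;26;21;6m [38;2;26;21;6m[48;2;42;35;10m▌[38;2;42;35;10m[48;2;42;35;10m [38;2;42;35;10m[48;2;42;35;10m [38;2;42;35;10m[48;2;32;20;36m▌[38;2;33;20;37m[48;2;31;19;35m🬎[38;2;33;20;37m[48;2;31;19;35m🬎[38;2;33;20;37m[48;2;31;19;35m🬎[0m
[38;2;30;18;34m[48;2;27;16;32m🬂[38;2;30;18;34m[48;2;27;16;32m🬂[38;2;30;18;34m[48;2;27;16;32m🬂[38;2;28;17;33m[48;2;26;21;6m▌[38;2;26;21;6m[48;2;26;21;6m [38;2;26;21;6m[48;2;42;35;10m▌[38;2;42;35;10m[48;2;42;35;10m [38;2;42;35;10m[48;2;42;35;10m [38;2;42;35;10m[48;2;28;17;33m▌[38;2;30;18;34m[48;2;27;16;32m🬂[38;2;30;18;34m[48;2;27;16;32m🬂[38;2;30;18;34m[48;2;27;16;32m🬂[0m
[38;2;25;14;29m[48;2;23;13;28m🬎[38;2;25;14;29m[48;2;23;13;28m🬎[38;2;25;14;29m[48;2;23;13;28m🬎[38;2;24;14;29m[48;2;26;21;6m▌[38;2;26;21;6m[48;2;26;21;6m [38;2;26;21;6m[48;2;42;35;10m▌[38;2;42;35;10m[48;2;42;35;10m [38;2;42;35;10m[48;2;42;35;10m [38;2;42;35;10m[48;2;24;14;29m▌[38;2;25;14;29m[48;2;23;13;28m🬎[38;2;25;14;29m[48;2;23;13;28m🬎[38;2;25;14;29m[48;2;23;13;28m🬎[0m
[38;2;21;11;26m[48;2;19;10;24m🬎[38;2;21;11;26m[48;2;19;10;24m🬎[38;2;21;11;26m[48;2;19;10;24m🬎[38;2;20;11;25m[48;2;26;21;6m▌[38;2;26;21;6m[48;2;26;21;6m [38;2;26;21;6m[48;2;42;35;10m▌[38;2;42;35;10m[48;2;42;35;10m [38;2;42;35;10m[48;2;42;35;10m [38;2;42;35;10m[48;2;20;10;25m🬄[38;2;21;11;26m[48;2;19;10;24m🬎[38;2;21;11;26m[48;2;19;10;24m🬎[38;2;21;11;26m[48;2;19;10;24m🬎[0m
[38;2;18;9;23m[48;2;16;8;21m🬂[38;2;18;9;23m[48;2;16;8;21m🬂[38;2;18;9;23m[48;2;16;8;21m🬂[38;2;18;9;23m[48;2;16;8;21m🬂[38;2;26;21;6m[48;2;16;8;21m🬊[38;2;26;21;6m[48;2;42;35;10m▌[38;2;42;35;10m[48;2;16;8;21m🬆[38;2;42;35;10m[48;2;16;8;21m🬀[38;2;18;9;23m[48;2;16;8;21m🬂[38;2;18;9;23m[48;2;16;8;21m🬂[38;2;18;9;23m[48;2;16;8;21m🬂[38;2;18;9;23m[48;2;16;8;21m🬂[0m
</frame>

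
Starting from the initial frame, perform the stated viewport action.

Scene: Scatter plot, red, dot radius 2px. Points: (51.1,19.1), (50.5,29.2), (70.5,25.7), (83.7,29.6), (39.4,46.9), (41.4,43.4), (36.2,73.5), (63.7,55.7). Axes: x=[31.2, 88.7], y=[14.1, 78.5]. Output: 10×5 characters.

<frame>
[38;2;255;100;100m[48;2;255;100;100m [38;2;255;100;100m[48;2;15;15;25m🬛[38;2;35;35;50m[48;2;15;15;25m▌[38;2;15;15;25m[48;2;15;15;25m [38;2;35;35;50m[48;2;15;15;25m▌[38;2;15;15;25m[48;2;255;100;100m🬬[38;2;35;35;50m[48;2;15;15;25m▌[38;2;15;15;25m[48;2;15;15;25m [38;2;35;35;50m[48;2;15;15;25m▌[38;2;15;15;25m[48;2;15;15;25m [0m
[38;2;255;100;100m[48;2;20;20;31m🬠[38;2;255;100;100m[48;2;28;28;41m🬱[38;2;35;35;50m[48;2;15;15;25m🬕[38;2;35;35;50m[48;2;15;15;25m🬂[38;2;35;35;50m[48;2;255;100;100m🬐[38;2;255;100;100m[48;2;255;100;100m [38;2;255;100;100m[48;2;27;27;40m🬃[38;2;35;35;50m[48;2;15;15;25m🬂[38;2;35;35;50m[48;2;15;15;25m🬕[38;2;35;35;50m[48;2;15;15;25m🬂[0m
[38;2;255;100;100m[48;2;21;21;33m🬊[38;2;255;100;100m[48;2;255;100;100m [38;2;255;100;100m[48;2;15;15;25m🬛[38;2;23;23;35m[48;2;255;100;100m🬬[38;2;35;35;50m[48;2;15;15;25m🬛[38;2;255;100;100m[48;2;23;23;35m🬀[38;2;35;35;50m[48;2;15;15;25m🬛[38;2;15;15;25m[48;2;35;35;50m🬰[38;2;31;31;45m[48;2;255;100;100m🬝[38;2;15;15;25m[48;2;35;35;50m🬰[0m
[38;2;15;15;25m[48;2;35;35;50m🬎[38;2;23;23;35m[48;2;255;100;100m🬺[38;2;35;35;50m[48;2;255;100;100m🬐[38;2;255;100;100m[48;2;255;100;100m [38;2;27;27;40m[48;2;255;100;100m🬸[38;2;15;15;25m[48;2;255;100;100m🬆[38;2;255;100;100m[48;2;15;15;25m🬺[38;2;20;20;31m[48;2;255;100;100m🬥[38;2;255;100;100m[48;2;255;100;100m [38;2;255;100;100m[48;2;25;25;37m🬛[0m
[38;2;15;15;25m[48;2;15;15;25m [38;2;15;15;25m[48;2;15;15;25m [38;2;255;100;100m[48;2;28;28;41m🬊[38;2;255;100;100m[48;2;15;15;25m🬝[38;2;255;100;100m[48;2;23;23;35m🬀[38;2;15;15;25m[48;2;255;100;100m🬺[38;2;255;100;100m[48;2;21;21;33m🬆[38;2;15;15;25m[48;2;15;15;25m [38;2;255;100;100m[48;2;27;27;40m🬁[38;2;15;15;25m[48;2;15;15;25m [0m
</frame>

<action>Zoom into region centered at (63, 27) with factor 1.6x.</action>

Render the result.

<frame>
[38;2;15;15;25m[48;2;15;15;25m [38;2;15;15;25m[48;2;15;15;25m [38;2;35;35;50m[48;2;15;15;25m▌[38;2;15;15;25m[48;2;15;15;25m [38;2;35;35;50m[48;2;15;15;25m▌[38;2;15;15;25m[48;2;15;15;25m [38;2;35;35;50m[48;2;15;15;25m▌[38;2;15;15;25m[48;2;15;15;25m [38;2;35;35;50m[48;2;15;15;25m▌[38;2;15;15;25m[48;2;15;15;25m [0m
[38;2;23;23;35m[48;2;255;100;100m🬝[38;2;255;100;100m[48;2;28;28;41m🬱[38;2;35;35;50m[48;2;15;15;25m🬕[38;2;35;35;50m[48;2;15;15;25m🬂[38;2;35;35;50m[48;2;15;15;25m🬕[38;2;35;35;50m[48;2;15;15;25m🬂[38;2;31;31;45m[48;2;255;100;100m🬝[38;2;35;35;50m[48;2;15;15;25m🬂[38;2;35;35;50m[48;2;15;15;25m🬕[38;2;35;35;50m[48;2;15;15;25m🬂[0m
[38;2;255;100;100m[48;2;21;21;33m🬊[38;2;255;100;100m[48;2;255;100;100m [38;2;255;100;100m[48;2;25;25;37m🬐[38;2;15;15;25m[48;2;35;35;50m🬰[38;2;35;35;50m[48;2;15;15;25m🬛[38;2;19;19;30m[48;2;255;100;100m🬴[38;2;255;100;100m[48;2;255;100;100m [38;2;255;100;100m[48;2;15;15;25m🬛[38;2;35;35;50m[48;2;15;15;25m🬛[38;2;15;15;25m[48;2;35;35;50m🬰[0m
[38;2;23;23;35m[48;2;255;100;100m🬺[38;2;255;100;100m[48;2;35;35;50m🬬[38;2;255;100;100m[48;2;28;28;41m🬆[38;2;15;15;25m[48;2;35;35;50m🬎[38;2;35;35;50m[48;2;15;15;25m🬲[38;2;15;15;25m[48;2;35;35;50m🬎[38;2;255;100;100m[48;2;31;31;45m🬁[38;2;15;15;25m[48;2;35;35;50m🬎[38;2;35;35;50m[48;2;15;15;25m🬲[38;2;15;15;25m[48;2;35;35;50m🬎[0m
[38;2;15;15;25m[48;2;15;15;25m [38;2;15;15;25m[48;2;15;15;25m [38;2;35;35;50m[48;2;15;15;25m▌[38;2;15;15;25m[48;2;15;15;25m [38;2;35;35;50m[48;2;15;15;25m▌[38;2;15;15;25m[48;2;15;15;25m [38;2;35;35;50m[48;2;15;15;25m▌[38;2;15;15;25m[48;2;15;15;25m [38;2;35;35;50m[48;2;15;15;25m▌[38;2;15;15;25m[48;2;15;15;25m [0m
</frame>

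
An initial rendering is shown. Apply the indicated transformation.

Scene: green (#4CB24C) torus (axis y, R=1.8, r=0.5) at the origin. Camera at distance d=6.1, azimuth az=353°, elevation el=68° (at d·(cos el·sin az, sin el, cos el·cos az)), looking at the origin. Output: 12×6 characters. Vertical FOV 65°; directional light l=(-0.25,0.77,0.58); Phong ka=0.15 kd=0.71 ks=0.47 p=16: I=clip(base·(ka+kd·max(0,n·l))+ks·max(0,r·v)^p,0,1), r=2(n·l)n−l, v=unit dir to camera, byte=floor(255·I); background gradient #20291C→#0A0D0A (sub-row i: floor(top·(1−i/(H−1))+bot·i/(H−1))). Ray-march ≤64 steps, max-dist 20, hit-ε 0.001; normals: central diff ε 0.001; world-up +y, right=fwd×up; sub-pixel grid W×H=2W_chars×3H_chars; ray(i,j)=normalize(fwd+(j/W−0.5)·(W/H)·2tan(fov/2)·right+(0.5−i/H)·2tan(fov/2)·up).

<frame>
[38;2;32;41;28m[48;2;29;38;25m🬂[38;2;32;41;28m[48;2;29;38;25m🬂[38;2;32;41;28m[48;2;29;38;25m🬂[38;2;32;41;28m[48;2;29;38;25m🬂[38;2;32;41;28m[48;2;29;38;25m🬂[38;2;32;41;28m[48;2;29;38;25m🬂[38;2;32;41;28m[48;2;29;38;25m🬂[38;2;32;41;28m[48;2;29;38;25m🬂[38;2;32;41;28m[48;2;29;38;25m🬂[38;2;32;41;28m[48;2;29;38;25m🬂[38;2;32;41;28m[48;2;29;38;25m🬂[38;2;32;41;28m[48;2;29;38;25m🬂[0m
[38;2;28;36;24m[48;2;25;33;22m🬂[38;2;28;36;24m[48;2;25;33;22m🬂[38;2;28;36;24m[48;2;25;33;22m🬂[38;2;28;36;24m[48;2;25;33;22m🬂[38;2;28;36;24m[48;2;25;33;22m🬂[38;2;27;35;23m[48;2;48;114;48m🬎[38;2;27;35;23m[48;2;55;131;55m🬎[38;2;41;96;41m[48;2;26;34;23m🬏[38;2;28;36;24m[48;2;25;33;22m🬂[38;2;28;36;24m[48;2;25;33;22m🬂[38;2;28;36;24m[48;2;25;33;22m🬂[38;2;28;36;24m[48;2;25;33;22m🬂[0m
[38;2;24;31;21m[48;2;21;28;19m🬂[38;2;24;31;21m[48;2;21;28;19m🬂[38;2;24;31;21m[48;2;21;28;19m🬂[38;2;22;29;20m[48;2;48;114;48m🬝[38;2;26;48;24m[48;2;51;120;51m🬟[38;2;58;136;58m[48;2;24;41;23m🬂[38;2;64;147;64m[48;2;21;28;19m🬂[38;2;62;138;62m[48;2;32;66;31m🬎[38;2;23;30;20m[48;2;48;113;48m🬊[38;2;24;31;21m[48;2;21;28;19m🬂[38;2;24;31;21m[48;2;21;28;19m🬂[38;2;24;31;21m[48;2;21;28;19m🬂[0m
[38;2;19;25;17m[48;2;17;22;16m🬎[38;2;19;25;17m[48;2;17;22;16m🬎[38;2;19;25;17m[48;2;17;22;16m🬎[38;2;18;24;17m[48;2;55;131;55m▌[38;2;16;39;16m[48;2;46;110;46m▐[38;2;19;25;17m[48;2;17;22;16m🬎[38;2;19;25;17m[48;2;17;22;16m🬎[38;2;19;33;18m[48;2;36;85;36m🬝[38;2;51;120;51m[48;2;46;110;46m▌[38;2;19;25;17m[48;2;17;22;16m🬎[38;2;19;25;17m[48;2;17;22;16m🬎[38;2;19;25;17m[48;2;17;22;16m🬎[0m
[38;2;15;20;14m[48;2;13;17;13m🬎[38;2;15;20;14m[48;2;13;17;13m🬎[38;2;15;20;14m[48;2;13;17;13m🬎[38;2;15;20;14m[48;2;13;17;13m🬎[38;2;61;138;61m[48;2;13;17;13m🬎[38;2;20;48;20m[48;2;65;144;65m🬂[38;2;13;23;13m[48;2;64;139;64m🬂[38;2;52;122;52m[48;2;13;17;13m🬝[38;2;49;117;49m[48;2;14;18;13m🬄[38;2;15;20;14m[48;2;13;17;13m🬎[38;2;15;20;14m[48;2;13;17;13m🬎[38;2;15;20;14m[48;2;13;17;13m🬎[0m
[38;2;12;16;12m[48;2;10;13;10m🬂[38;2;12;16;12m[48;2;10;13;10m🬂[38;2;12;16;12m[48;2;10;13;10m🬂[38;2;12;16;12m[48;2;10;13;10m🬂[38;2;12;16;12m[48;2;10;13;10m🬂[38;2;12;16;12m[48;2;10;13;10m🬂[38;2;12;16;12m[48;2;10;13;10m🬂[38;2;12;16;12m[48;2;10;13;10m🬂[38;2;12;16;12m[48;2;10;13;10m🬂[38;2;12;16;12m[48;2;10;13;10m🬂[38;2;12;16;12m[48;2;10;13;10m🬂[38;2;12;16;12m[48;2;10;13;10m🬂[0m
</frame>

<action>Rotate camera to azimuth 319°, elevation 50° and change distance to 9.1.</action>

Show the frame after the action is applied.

<frame>
[38;2;32;41;28m[48;2;29;38;25m🬂[38;2;32;41;28m[48;2;29;38;25m🬂[38;2;32;41;28m[48;2;29;38;25m🬂[38;2;32;41;28m[48;2;29;38;25m🬂[38;2;32;41;28m[48;2;29;38;25m🬂[38;2;32;41;28m[48;2;29;38;25m🬂[38;2;32;41;28m[48;2;29;38;25m🬂[38;2;32;41;28m[48;2;29;38;25m🬂[38;2;32;41;28m[48;2;29;38;25m🬂[38;2;32;41;28m[48;2;29;38;25m🬂[38;2;32;41;28m[48;2;29;38;25m🬂[38;2;32;41;28m[48;2;29;38;25m🬂[0m
[38;2;28;36;24m[48;2;25;33;22m🬂[38;2;28;36;24m[48;2;25;33;22m🬂[38;2;28;36;24m[48;2;25;33;22m🬂[38;2;28;36;24m[48;2;25;33;22m🬂[38;2;28;36;24m[48;2;25;33;22m🬂[38;2;28;36;24m[48;2;25;33;22m🬂[38;2;28;36;24m[48;2;25;33;22m🬂[38;2;28;36;24m[48;2;25;33;22m🬂[38;2;28;36;24m[48;2;25;33;22m🬂[38;2;28;36;24m[48;2;25;33;22m🬂[38;2;28;36;24m[48;2;25;33;22m🬂[38;2;28;36;24m[48;2;25;33;22m🬂[0m
[38;2;24;31;21m[48;2;21;28;19m🬂[38;2;24;31;21m[48;2;21;28;19m🬂[38;2;24;31;21m[48;2;21;28;19m🬂[38;2;24;31;21m[48;2;21;28;19m🬂[38;2;22;29;20m[48;2;44;105;44m🬝[38;2;55;127;55m[48;2;23;29;20m🬚[38;2;138;224;138m[48;2;29;51;27m🬃[38;2;23;30;20m[48;2;46;109;46m🬊[38;2;24;31;21m[48;2;21;28;19m🬂[38;2;24;31;21m[48;2;21;28;19m🬂[38;2;24;31;21m[48;2;21;28;19m🬂[38;2;24;31;21m[48;2;21;28;19m🬂[0m
[38;2;19;25;17m[48;2;17;22;16m🬎[38;2;19;25;17m[48;2;17;22;16m🬎[38;2;19;25;17m[48;2;17;22;16m🬎[38;2;19;25;17m[48;2;17;22;16m🬎[38;2;52;122;52m[48;2;21;34;19m🬉[38;2;18;29;16m[48;2;52;123;52m🬊[38;2;19;25;17m[48;2;55;131;55m🬎[38;2;24;56;24m[48;2;57;132;57m🬄[38;2;19;25;17m[48;2;17;22;16m🬎[38;2;19;25;17m[48;2;17;22;16m🬎[38;2;19;25;17m[48;2;17;22;16m🬎[38;2;19;25;17m[48;2;17;22;16m🬎[0m
[38;2;15;20;14m[48;2;13;17;13m🬎[38;2;15;20;14m[48;2;13;17;13m🬎[38;2;15;20;14m[48;2;13;17;13m🬎[38;2;15;20;14m[48;2;13;17;13m🬎[38;2;15;20;14m[48;2;13;17;13m🬎[38;2;51;119;51m[48;2;14;18;13m🬁[38;2;56;133;56m[48;2;14;18;13m🬂[38;2;15;20;14m[48;2;13;17;13m🬎[38;2;15;20;14m[48;2;13;17;13m🬎[38;2;15;20;14m[48;2;13;17;13m🬎[38;2;15;20;14m[48;2;13;17;13m🬎[38;2;15;20;14m[48;2;13;17;13m🬎[0m
[38;2;12;16;12m[48;2;10;13;10m🬂[38;2;12;16;12m[48;2;10;13;10m🬂[38;2;12;16;12m[48;2;10;13;10m🬂[38;2;12;16;12m[48;2;10;13;10m🬂[38;2;12;16;12m[48;2;10;13;10m🬂[38;2;12;16;12m[48;2;10;13;10m🬂[38;2;12;16;12m[48;2;10;13;10m🬂[38;2;12;16;12m[48;2;10;13;10m🬂[38;2;12;16;12m[48;2;10;13;10m🬂[38;2;12;16;12m[48;2;10;13;10m🬂[38;2;12;16;12m[48;2;10;13;10m🬂[38;2;12;16;12m[48;2;10;13;10m🬂[0m
</frame>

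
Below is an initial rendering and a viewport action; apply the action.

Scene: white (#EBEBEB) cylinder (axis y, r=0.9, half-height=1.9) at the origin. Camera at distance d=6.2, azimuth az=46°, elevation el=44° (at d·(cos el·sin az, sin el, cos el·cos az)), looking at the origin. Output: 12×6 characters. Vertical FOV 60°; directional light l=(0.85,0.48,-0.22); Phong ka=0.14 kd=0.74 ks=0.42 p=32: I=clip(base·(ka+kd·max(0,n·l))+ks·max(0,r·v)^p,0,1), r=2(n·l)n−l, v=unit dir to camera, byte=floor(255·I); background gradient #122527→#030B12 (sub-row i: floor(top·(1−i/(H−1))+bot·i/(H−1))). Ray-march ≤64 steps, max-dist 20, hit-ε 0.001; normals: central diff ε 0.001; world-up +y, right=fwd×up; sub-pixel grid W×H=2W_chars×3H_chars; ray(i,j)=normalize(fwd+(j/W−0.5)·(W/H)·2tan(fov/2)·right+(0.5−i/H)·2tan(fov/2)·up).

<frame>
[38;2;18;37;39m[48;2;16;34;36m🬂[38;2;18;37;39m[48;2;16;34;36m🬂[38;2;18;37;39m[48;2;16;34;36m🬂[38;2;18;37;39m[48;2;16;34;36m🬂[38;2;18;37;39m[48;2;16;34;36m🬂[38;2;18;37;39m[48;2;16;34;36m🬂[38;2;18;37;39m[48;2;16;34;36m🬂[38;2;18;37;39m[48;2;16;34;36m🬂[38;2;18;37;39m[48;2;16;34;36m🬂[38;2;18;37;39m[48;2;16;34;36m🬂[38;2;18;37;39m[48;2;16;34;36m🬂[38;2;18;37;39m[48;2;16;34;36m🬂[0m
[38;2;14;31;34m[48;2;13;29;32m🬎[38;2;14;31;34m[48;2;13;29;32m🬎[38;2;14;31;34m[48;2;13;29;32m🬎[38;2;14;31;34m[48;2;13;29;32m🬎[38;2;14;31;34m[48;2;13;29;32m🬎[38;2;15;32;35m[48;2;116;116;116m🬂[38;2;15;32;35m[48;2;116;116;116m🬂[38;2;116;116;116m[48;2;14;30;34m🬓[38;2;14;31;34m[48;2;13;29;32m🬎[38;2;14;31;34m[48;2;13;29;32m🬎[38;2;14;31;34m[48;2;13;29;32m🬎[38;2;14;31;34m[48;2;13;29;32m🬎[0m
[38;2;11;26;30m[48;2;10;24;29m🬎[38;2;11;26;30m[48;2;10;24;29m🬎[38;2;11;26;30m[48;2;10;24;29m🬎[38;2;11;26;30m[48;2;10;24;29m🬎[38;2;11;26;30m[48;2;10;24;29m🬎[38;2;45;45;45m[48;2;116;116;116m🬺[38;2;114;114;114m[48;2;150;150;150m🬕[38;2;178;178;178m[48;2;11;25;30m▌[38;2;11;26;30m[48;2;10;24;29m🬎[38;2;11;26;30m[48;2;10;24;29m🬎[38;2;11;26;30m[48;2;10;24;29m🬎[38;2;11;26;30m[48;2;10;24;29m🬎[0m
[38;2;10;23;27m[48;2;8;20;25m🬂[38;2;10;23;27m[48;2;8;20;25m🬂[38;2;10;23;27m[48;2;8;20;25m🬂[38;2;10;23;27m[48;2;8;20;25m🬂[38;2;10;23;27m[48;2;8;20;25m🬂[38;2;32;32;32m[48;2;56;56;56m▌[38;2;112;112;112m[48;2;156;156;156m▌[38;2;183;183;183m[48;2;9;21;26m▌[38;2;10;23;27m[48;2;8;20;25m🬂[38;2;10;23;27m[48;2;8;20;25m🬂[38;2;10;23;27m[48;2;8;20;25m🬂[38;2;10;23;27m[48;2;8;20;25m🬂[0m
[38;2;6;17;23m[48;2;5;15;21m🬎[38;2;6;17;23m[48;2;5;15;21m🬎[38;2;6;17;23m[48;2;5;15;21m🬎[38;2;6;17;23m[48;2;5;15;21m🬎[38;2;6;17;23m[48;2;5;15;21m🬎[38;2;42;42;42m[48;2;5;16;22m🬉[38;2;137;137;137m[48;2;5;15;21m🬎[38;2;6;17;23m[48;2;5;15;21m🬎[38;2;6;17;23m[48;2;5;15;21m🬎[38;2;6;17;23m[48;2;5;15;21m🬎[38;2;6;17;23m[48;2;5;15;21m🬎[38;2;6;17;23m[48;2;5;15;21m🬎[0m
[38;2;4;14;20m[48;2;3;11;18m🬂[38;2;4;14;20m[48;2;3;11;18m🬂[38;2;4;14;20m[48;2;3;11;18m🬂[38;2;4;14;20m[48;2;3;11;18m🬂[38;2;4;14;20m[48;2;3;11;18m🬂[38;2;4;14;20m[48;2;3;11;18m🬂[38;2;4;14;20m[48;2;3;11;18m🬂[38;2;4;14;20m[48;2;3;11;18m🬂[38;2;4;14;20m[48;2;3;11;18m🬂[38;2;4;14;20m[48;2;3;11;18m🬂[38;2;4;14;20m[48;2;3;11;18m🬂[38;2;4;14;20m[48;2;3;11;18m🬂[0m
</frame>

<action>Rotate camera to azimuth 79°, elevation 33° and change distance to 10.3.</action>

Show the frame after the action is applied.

<frame>
[38;2;18;37;39m[48;2;16;34;36m🬂[38;2;18;37;39m[48;2;16;34;36m🬂[38;2;18;37;39m[48;2;16;34;36m🬂[38;2;18;37;39m[48;2;16;34;36m🬂[38;2;18;37;39m[48;2;16;34;36m🬂[38;2;18;37;39m[48;2;16;34;36m🬂[38;2;18;37;39m[48;2;16;34;36m🬂[38;2;18;37;39m[48;2;16;34;36m🬂[38;2;18;37;39m[48;2;16;34;36m🬂[38;2;18;37;39m[48;2;16;34;36m🬂[38;2;18;37;39m[48;2;16;34;36m🬂[38;2;18;37;39m[48;2;16;34;36m🬂[0m
[38;2;14;31;34m[48;2;13;29;32m🬎[38;2;14;31;34m[48;2;13;29;32m🬎[38;2;14;31;34m[48;2;13;29;32m🬎[38;2;14;31;34m[48;2;13;29;32m🬎[38;2;14;31;34m[48;2;13;29;32m🬎[38;2;14;31;34m[48;2;13;29;32m🬎[38;2;14;31;34m[48;2;13;29;32m🬎[38;2;14;31;34m[48;2;13;29;32m🬎[38;2;14;31;34m[48;2;13;29;32m🬎[38;2;14;31;34m[48;2;13;29;32m🬎[38;2;14;31;34m[48;2;13;29;32m🬎[38;2;14;31;34m[48;2;13;29;32m🬎[0m
[38;2;11;26;30m[48;2;10;24;29m🬎[38;2;11;26;30m[48;2;10;24;29m🬎[38;2;11;26;30m[48;2;10;24;29m🬎[38;2;11;26;30m[48;2;10;24;29m🬎[38;2;11;26;30m[48;2;10;24;29m🬎[38;2;103;103;103m[48;2;11;25;30m▐[38;2;116;116;116m[48;2;175;175;175m🬂[38;2;11;26;30m[48;2;10;24;29m🬎[38;2;11;26;30m[48;2;10;24;29m🬎[38;2;11;26;30m[48;2;10;24;29m🬎[38;2;11;26;30m[48;2;10;24;29m🬎[38;2;11;26;30m[48;2;10;24;29m🬎[0m
[38;2;10;23;27m[48;2;8;20;25m🬂[38;2;10;23;27m[48;2;8;20;25m🬂[38;2;10;23;27m[48;2;8;20;25m🬂[38;2;10;23;27m[48;2;8;20;25m🬂[38;2;10;23;27m[48;2;8;20;25m🬂[38;2;82;82;82m[48;2;9;21;26m▐[38;2;170;170;170m[48;2;177;177;177m🬲[38;2;10;23;27m[48;2;8;20;25m🬂[38;2;10;23;27m[48;2;8;20;25m🬂[38;2;10;23;27m[48;2;8;20;25m🬂[38;2;10;23;27m[48;2;8;20;25m🬂[38;2;10;23;27m[48;2;8;20;25m🬂[0m
[38;2;6;17;23m[48;2;5;15;21m🬎[38;2;6;17;23m[48;2;5;15;21m🬎[38;2;6;17;23m[48;2;5;15;21m🬎[38;2;6;17;23m[48;2;5;15;21m🬎[38;2;6;17;23m[48;2;5;15;21m🬎[38;2;6;17;23m[48;2;5;15;21m🬎[38;2;170;170;170m[48;2;5;16;22m🬀[38;2;6;17;23m[48;2;5;15;21m🬎[38;2;6;17;23m[48;2;5;15;21m🬎[38;2;6;17;23m[48;2;5;15;21m🬎[38;2;6;17;23m[48;2;5;15;21m🬎[38;2;6;17;23m[48;2;5;15;21m🬎[0m
[38;2;4;14;20m[48;2;3;11;18m🬂[38;2;4;14;20m[48;2;3;11;18m🬂[38;2;4;14;20m[48;2;3;11;18m🬂[38;2;4;14;20m[48;2;3;11;18m🬂[38;2;4;14;20m[48;2;3;11;18m🬂[38;2;4;14;20m[48;2;3;11;18m🬂[38;2;4;14;20m[48;2;3;11;18m🬂[38;2;4;14;20m[48;2;3;11;18m🬂[38;2;4;14;20m[48;2;3;11;18m🬂[38;2;4;14;20m[48;2;3;11;18m🬂[38;2;4;14;20m[48;2;3;11;18m🬂[38;2;4;14;20m[48;2;3;11;18m🬂[0m
</frame>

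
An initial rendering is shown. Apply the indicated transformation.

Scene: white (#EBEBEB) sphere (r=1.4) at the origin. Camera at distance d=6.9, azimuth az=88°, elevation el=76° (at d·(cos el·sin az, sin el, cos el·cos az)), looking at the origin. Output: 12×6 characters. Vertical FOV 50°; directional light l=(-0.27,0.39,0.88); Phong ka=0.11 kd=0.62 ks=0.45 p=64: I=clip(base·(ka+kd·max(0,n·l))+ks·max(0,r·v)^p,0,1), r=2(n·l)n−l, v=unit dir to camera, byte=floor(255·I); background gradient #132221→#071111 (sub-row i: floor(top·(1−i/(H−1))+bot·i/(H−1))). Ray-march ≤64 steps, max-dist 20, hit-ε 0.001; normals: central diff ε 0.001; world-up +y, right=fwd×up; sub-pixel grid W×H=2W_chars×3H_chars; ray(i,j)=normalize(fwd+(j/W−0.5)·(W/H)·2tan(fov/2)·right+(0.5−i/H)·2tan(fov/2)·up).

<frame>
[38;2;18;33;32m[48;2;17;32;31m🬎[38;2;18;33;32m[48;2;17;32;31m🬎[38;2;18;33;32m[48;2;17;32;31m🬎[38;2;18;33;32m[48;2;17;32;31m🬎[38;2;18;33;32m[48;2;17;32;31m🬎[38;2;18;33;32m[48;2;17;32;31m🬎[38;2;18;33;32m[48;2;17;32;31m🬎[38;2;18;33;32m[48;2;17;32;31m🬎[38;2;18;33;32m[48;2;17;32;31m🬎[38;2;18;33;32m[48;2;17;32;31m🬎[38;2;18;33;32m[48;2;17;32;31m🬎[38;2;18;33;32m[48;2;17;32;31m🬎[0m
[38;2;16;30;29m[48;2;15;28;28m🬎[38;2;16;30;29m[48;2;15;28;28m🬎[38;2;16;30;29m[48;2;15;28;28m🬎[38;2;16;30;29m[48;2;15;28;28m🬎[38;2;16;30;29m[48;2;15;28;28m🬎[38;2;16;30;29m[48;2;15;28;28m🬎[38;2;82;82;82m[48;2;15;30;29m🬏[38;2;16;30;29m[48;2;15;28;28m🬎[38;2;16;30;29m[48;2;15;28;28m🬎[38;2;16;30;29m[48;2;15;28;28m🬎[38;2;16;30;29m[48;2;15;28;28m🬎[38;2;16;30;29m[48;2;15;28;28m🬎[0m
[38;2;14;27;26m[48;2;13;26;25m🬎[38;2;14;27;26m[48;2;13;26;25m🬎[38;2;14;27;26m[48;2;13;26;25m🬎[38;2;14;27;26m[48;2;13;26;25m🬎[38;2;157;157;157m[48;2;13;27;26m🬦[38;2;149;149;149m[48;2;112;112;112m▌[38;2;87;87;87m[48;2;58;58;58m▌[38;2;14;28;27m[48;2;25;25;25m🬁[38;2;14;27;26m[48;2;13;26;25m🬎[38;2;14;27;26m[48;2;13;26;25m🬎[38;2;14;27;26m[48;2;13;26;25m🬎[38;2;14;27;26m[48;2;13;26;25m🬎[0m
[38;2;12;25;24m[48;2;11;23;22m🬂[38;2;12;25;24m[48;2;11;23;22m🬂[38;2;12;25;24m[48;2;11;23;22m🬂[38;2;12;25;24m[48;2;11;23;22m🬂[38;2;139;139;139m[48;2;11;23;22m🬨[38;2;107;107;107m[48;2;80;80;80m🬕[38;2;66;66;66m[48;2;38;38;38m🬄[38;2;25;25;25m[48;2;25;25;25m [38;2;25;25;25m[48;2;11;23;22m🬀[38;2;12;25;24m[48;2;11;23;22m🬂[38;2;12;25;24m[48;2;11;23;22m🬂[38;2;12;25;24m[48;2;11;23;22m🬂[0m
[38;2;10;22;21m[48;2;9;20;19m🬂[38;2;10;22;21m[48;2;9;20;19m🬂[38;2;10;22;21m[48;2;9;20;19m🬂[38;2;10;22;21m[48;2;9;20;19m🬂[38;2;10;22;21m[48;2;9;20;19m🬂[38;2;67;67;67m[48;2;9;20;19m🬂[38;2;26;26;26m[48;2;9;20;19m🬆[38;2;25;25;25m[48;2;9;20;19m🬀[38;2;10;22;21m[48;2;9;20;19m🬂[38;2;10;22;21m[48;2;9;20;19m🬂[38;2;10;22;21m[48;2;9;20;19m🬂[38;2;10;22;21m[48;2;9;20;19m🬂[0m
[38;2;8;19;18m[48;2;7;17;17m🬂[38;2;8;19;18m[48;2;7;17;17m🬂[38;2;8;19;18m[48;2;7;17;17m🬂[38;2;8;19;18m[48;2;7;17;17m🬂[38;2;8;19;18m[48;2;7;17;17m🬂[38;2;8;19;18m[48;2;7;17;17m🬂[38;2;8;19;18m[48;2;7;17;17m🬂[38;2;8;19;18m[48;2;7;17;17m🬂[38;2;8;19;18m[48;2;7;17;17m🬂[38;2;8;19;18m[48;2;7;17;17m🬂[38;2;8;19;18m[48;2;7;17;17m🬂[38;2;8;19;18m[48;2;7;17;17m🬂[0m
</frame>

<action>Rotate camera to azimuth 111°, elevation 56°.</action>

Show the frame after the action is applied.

<frame>
[38;2;18;33;32m[48;2;17;32;31m🬎[38;2;18;33;32m[48;2;17;32;31m🬎[38;2;18;33;32m[48;2;17;32;31m🬎[38;2;18;33;32m[48;2;17;32;31m🬎[38;2;18;33;32m[48;2;17;32;31m🬎[38;2;18;33;32m[48;2;17;32;31m🬎[38;2;18;33;32m[48;2;17;32;31m🬎[38;2;18;33;32m[48;2;17;32;31m🬎[38;2;18;33;32m[48;2;17;32;31m🬎[38;2;18;33;32m[48;2;17;32;31m🬎[38;2;18;33;32m[48;2;17;32;31m🬎[38;2;18;33;32m[48;2;17;32;31m🬎[0m
[38;2;16;30;29m[48;2;15;28;28m🬎[38;2;16;30;29m[48;2;15;28;28m🬎[38;2;16;30;29m[48;2;15;28;28m🬎[38;2;16;30;29m[48;2;15;28;28m🬎[38;2;16;30;29m[48;2;15;28;28m🬎[38;2;16;30;29m[48;2;15;28;28m🬎[38;2;123;123;123m[48;2;15;30;29m🬏[38;2;16;30;29m[48;2;15;28;28m🬎[38;2;16;30;29m[48;2;15;28;28m🬎[38;2;16;30;29m[48;2;15;28;28m🬎[38;2;16;30;29m[48;2;15;28;28m🬎[38;2;16;30;29m[48;2;15;28;28m🬎[0m
[38;2;14;27;26m[48;2;13;26;25m🬎[38;2;14;27;26m[48;2;13;26;25m🬎[38;2;14;27;26m[48;2;13;26;25m🬎[38;2;14;27;26m[48;2;13;26;25m🬎[38;2;129;129;129m[48;2;13;27;26m🬦[38;2;163;163;163m[48;2;91;91;91m🬄[38;2;76;76;76m[48;2;39;39;39m🬆[38;2;46;46;46m[48;2;22;25;25m🬀[38;2;14;27;26m[48;2;13;26;25m🬎[38;2;14;27;26m[48;2;13;26;25m🬎[38;2;14;27;26m[48;2;13;26;25m🬎[38;2;14;27;26m[48;2;13;26;25m🬎[0m
[38;2;12;25;24m[48;2;11;23;22m🬂[38;2;12;25;24m[48;2;11;23;22m🬂[38;2;12;25;24m[48;2;11;23;22m🬂[38;2;12;25;24m[48;2;11;23;22m🬂[38;2;111;111;111m[48;2;36;43;42m🬂[38;2;55;55;55m[48;2;26;26;26m🬆[38;2;26;26;26m[48;2;25;25;25m🬀[38;2;25;25;25m[48;2;25;25;25m [38;2;25;25;25m[48;2;11;23;22m🬀[38;2;12;25;24m[48;2;11;23;22m🬂[38;2;12;25;24m[48;2;11;23;22m🬂[38;2;12;25;24m[48;2;11;23;22m🬂[0m
[38;2;10;22;21m[48;2;9;20;19m🬂[38;2;10;22;21m[48;2;9;20;19m🬂[38;2;10;22;21m[48;2;9;20;19m🬂[38;2;10;22;21m[48;2;9;20;19m🬂[38;2;10;22;21m[48;2;9;20;19m🬂[38;2;25;25;25m[48;2;9;20;19m🬂[38;2;25;25;25m[48;2;9;20;19m🬆[38;2;25;25;25m[48;2;9;20;19m🬀[38;2;10;22;21m[48;2;9;20;19m🬂[38;2;10;22;21m[48;2;9;20;19m🬂[38;2;10;22;21m[48;2;9;20;19m🬂[38;2;10;22;21m[48;2;9;20;19m🬂[0m
[38;2;8;19;18m[48;2;7;17;17m🬂[38;2;8;19;18m[48;2;7;17;17m🬂[38;2;8;19;18m[48;2;7;17;17m🬂[38;2;8;19;18m[48;2;7;17;17m🬂[38;2;8;19;18m[48;2;7;17;17m🬂[38;2;8;19;18m[48;2;7;17;17m🬂[38;2;8;19;18m[48;2;7;17;17m🬂[38;2;8;19;18m[48;2;7;17;17m🬂[38;2;8;19;18m[48;2;7;17;17m🬂[38;2;8;19;18m[48;2;7;17;17m🬂[38;2;8;19;18m[48;2;7;17;17m🬂[38;2;8;19;18m[48;2;7;17;17m🬂[0m
</frame>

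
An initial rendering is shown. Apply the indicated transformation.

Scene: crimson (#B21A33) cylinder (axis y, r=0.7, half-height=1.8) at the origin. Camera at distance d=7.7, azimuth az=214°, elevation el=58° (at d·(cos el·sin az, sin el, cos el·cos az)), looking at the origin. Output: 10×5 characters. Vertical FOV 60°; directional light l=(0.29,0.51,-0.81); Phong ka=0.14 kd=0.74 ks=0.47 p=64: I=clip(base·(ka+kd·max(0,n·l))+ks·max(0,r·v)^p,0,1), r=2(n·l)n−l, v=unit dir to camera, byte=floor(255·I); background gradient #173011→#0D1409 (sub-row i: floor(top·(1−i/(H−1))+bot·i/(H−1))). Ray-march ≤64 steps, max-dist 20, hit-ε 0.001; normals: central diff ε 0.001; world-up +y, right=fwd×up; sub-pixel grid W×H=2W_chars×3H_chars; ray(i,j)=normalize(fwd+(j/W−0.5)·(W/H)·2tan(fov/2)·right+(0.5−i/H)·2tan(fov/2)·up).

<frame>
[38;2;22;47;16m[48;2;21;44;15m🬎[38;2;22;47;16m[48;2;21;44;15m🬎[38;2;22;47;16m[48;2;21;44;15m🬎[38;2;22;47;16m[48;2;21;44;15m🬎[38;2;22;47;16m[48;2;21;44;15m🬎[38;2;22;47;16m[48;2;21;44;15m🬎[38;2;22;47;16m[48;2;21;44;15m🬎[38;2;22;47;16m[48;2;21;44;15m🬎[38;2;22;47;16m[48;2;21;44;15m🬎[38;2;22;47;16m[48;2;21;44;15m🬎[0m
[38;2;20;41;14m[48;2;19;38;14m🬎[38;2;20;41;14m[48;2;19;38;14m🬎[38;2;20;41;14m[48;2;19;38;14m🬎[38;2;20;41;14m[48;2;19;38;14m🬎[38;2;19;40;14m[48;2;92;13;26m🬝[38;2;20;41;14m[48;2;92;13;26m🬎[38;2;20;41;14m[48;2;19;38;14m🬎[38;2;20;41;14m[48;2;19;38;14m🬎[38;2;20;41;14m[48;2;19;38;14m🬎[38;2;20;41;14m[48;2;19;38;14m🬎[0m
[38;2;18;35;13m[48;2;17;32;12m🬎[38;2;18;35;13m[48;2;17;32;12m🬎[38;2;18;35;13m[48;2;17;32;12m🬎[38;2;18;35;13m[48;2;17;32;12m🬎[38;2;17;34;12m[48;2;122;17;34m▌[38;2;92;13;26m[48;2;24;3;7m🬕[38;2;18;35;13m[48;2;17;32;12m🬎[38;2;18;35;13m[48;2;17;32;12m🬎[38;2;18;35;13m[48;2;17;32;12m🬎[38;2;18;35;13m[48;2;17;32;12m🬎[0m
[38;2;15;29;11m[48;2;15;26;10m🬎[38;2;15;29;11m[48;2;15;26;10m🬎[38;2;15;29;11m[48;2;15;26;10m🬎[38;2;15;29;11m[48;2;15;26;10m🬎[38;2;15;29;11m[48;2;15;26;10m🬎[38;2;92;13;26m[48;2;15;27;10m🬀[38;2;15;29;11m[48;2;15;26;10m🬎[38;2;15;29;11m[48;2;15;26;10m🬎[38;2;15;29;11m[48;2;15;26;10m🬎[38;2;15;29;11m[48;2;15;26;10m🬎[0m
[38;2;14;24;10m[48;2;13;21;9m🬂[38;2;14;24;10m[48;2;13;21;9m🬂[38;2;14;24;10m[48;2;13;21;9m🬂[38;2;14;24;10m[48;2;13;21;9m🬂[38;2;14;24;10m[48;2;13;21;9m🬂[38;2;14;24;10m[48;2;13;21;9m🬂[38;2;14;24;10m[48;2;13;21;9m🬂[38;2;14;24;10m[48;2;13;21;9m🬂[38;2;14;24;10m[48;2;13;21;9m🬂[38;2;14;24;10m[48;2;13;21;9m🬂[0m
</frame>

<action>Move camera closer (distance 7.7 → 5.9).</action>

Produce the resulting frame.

<frame>
[38;2;22;47;16m[48;2;21;44;15m🬎[38;2;22;47;16m[48;2;21;44;15m🬎[38;2;22;47;16m[48;2;21;44;15m🬎[38;2;22;47;16m[48;2;21;44;15m🬎[38;2;22;47;16m[48;2;21;44;15m🬎[38;2;22;47;16m[48;2;21;44;15m🬎[38;2;22;47;16m[48;2;21;44;15m🬎[38;2;22;47;16m[48;2;21;44;15m🬎[38;2;22;47;16m[48;2;21;44;15m🬎[38;2;22;47;16m[48;2;21;44;15m🬎[0m
[38;2;20;41;14m[48;2;19;38;14m🬎[38;2;20;41;14m[48;2;19;38;14m🬎[38;2;20;41;14m[48;2;19;38;14m🬎[38;2;20;41;14m[48;2;19;38;14m🬎[38;2;20;41;14m[48;2;92;13;26m🬆[38;2;20;42;15m[48;2;92;13;26m🬂[38;2;19;40;14m[48;2;92;13;26m🬬[38;2;20;41;14m[48;2;19;38;14m🬎[38;2;20;41;14m[48;2;19;38;14m🬎[38;2;20;41;14m[48;2;19;38;14m🬎[0m
[38;2;18;35;13m[48;2;17;32;12m🬎[38;2;18;35;13m[48;2;17;32;12m🬎[38;2;18;35;13m[48;2;17;32;12m🬎[38;2;18;35;13m[48;2;17;32;12m🬎[38;2;17;34;12m[48;2;117;16;33m▌[38;2;92;13;26m[48;2;33;4;9m🬕[38;2;18;35;13m[48;2;17;32;12m🬎[38;2;18;35;13m[48;2;17;32;12m🬎[38;2;18;35;13m[48;2;17;32;12m🬎[38;2;18;35;13m[48;2;17;32;12m🬎[0m
[38;2;15;29;11m[48;2;15;26;10m🬎[38;2;15;29;11m[48;2;15;26;10m🬎[38;2;15;29;11m[48;2;15;26;10m🬎[38;2;15;29;11m[48;2;15;26;10m🬎[38;2;135;19;38m[48;2;15;27;10m🬁[38;2;92;13;26m[48;2;17;20;9m🬄[38;2;15;29;11m[48;2;15;26;10m🬎[38;2;15;29;11m[48;2;15;26;10m🬎[38;2;15;29;11m[48;2;15;26;10m🬎[38;2;15;29;11m[48;2;15;26;10m🬎[0m
[38;2;14;24;10m[48;2;13;21;9m🬂[38;2;14;24;10m[48;2;13;21;9m🬂[38;2;14;24;10m[48;2;13;21;9m🬂[38;2;14;24;10m[48;2;13;21;9m🬂[38;2;14;24;10m[48;2;13;21;9m🬂[38;2;14;24;10m[48;2;13;21;9m🬂[38;2;14;24;10m[48;2;13;21;9m🬂[38;2;14;24;10m[48;2;13;21;9m🬂[38;2;14;24;10m[48;2;13;21;9m🬂[38;2;14;24;10m[48;2;13;21;9m🬂[0m
</frame>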